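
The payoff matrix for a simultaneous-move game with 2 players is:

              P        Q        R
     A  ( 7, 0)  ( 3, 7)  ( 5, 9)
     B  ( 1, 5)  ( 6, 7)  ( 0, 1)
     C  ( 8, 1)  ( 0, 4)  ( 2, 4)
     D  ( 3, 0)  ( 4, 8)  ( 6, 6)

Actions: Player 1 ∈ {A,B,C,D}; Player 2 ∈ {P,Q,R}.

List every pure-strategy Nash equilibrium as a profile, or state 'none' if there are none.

(A,P): not NE [P1→C gives 8>7; P2→R gives 9>0]
(A,Q): not NE [P1→B gives 6>3; P2→R gives 9>7]
(A,R): not NE [P1→D gives 6>5]
(B,P): not NE [P1→C gives 8>1; P2→Q gives 7>5]
(B,Q): NE
(B,R): not NE [P1→D gives 6>0; P2→Q gives 7>1]
(C,P): not NE [P2→R gives 4>1]
(C,Q): not NE [P1→B gives 6>0]
(C,R): not NE [P1→D gives 6>2]
(D,P): not NE [P1→C gives 8>3; P2→Q gives 8>0]
(D,Q): not NE [P1→B gives 6>4]
(D,R): not NE [P2→Q gives 8>6]

PSNE = {(B,Q)}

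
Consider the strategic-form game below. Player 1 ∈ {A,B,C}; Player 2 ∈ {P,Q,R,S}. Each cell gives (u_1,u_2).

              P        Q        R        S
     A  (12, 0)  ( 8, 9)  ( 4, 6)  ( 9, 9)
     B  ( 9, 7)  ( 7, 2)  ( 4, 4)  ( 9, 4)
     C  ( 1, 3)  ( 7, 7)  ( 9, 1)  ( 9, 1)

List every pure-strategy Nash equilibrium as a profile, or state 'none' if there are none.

(A,P): not NE [P2→S gives 9>0]
(A,Q): NE
(A,R): not NE [P1→C gives 9>4; P2→S gives 9>6]
(A,S): NE
(B,P): not NE [P1→A gives 12>9]
(B,Q): not NE [P1→A gives 8>7; P2→P gives 7>2]
(B,R): not NE [P1→C gives 9>4; P2→P gives 7>4]
(B,S): not NE [P2→P gives 7>4]
(C,P): not NE [P1→A gives 12>1; P2→Q gives 7>3]
(C,Q): not NE [P1→A gives 8>7]
(C,R): not NE [P2→Q gives 7>1]
(C,S): not NE [P2→Q gives 7>1]

Nash profiles: (A,Q), (A,S)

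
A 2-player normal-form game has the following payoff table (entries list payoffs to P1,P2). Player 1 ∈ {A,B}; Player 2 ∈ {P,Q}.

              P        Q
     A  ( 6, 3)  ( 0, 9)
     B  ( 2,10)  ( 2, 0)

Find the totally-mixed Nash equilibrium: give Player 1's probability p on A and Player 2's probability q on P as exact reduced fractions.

(p,q) = (5/8, 1/3)

P1 indiff ⇒ q·6+(1-q)·0 = q·2+(1-q)·2 ⇒ q(4) = (1-q)(2) ⇒ q = 1/3
P2 indiff ⇒ p·3+(1-p)·10 = p·9+(1-p)·0 ⇒ p(-6) = (1-p)(-10) ⇒ p = 5/8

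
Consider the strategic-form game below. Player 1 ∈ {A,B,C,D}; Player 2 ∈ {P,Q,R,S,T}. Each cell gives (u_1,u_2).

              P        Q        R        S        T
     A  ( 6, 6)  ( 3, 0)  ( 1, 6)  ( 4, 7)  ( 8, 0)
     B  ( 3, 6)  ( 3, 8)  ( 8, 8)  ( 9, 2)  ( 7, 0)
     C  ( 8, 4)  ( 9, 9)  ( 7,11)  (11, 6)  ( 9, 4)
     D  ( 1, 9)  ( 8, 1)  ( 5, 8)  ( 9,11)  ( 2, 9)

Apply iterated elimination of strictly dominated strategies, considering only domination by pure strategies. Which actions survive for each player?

Remaining: P1:{B,C} P2:{Q,R}

P1 drop A (C beats it: P:8>6 Q:9>3 R:7>1 S:11>4 T:9>8)
P1 drop D (C beats it: P:8>1 Q:9>8 R:7>5 S:11>9 T:9>2)
P2 drop P (Q beats it: B:8>6 C:9>4)
P2 drop S (Q beats it: B:8>2 C:9>6)
P2 drop T (Q beats it: B:8>0 C:9>4)
P1→{B,C} P2→{Q,R}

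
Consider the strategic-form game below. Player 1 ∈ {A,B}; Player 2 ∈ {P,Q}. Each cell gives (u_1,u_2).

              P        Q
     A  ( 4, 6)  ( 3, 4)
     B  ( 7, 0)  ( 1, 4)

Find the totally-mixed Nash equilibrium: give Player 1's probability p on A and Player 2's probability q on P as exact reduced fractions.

p=2/3, q=2/5

P1 indiff ⇒ q·4+(1-q)·3 = q·7+(1-q)·1 ⇒ q(-3) = (1-q)(-2) ⇒ q = 2/5
P2 indiff ⇒ p·6+(1-p)·0 = p·4+(1-p)·4 ⇒ p(2) = (1-p)(4) ⇒ p = 2/3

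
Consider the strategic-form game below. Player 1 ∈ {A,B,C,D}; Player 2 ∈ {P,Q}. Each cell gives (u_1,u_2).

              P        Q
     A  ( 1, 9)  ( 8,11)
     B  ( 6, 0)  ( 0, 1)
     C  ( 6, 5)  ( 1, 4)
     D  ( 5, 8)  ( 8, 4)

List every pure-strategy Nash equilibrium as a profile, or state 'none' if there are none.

(A,P): not NE [P1→C gives 6>1; P2→Q gives 11>9]
(A,Q): NE
(B,P): not NE [P2→Q gives 1>0]
(B,Q): not NE [P1→D gives 8>0]
(C,P): NE
(C,Q): not NE [P1→D gives 8>1; P2→P gives 5>4]
(D,P): not NE [P1→C gives 6>5]
(D,Q): not NE [P2→P gives 8>4]

Nash profiles: (A,Q), (C,P)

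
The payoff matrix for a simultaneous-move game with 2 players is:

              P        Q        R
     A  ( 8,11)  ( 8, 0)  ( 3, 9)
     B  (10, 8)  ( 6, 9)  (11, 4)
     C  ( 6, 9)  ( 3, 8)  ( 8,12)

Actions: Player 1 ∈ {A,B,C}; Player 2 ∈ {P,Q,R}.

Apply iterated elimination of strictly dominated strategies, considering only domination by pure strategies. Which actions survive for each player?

IESDS → P1:{A,B} P2:{P,Q}

P1 drop C (B beats it: P:10>6 Q:6>3 R:11>8)
P2 drop R (P beats it: A:11>9 B:8>4)
P1→{A,B} P2→{P,Q}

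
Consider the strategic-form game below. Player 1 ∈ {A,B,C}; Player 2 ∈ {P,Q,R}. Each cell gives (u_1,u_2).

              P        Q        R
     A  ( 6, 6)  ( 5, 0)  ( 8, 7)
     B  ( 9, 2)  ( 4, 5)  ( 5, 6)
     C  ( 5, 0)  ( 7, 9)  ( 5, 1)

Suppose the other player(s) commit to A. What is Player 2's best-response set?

u_2(P vs A) = 6
u_2(Q vs A) = 0
u_2(R vs A) = 7
max payoff 7 at {R}

argmax u_2 = {R}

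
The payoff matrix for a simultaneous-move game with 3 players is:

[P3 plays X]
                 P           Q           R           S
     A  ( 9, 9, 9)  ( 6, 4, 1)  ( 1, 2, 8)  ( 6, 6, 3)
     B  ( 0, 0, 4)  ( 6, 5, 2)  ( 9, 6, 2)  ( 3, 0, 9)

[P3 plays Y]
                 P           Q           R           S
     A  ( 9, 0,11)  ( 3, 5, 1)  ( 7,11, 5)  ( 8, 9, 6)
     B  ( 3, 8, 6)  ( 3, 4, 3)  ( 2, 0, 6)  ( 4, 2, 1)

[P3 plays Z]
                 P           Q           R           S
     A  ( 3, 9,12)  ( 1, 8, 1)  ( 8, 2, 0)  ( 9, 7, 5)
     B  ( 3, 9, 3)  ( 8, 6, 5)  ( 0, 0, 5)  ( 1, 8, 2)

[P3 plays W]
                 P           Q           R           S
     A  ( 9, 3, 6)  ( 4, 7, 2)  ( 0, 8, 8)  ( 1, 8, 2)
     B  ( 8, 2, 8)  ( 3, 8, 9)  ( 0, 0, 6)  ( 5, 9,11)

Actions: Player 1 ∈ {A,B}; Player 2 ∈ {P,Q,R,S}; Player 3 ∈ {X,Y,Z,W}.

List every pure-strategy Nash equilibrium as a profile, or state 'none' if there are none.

(A,P,X): not NE [P3→Z gives 12>9]
(A,P,Y): not NE [P2→R gives 11>0; P3→Z gives 12>11]
(A,P,Z): NE
(A,P,W): not NE [P2→S gives 8>3; P3→Z gives 12>6]
(A,Q,X): not NE [P2→P gives 9>4; P3→W gives 2>1]
(A,Q,Y): not NE [P2→R gives 11>5; P3→W gives 2>1]
(A,Q,Z): not NE [P1→B gives 8>1; P2→P gives 9>8; P3→W gives 2>1]
(A,Q,W): not NE [P2→S gives 8>7]
(A,R,X): not NE [P1→B gives 9>1; P2→P gives 9>2]
(A,R,Y): not NE [P3→W gives 8>5]
(A,R,Z): not NE [P2→P gives 9>2; P3→W gives 8>0]
(A,R,W): NE
(A,S,X): not NE [P2→P gives 9>6; P3→Y gives 6>3]
(A,S,Y): not NE [P2→R gives 11>9]
(A,S,Z): not NE [P2→P gives 9>7; P3→Y gives 6>5]
(A,S,W): not NE [P1→B gives 5>1; P3→Y gives 6>2]
(B,P,X): not NE [P1→A gives 9>0; P2→R gives 6>0; P3→W gives 8>4]
(B,P,Y): not NE [P1→A gives 9>3; P3→W gives 8>6]
(B,P,Z): not NE [P3→W gives 8>3]
(B,P,W): not NE [P1→A gives 9>8; P2→S gives 9>2]
(B,Q,X): not NE [P2→R gives 6>5; P3→W gives 9>2]
(B,Q,Y): not NE [P2→P gives 8>4; P3→W gives 9>3]
(B,Q,Z): not NE [P2→P gives 9>6; P3→W gives 9>5]
(B,Q,W): not NE [P1→A gives 4>3; P2→S gives 9>8]
(B,R,X): not NE [P3→W gives 6>2]
(B,R,Y): not NE [P1→A gives 7>2; P2→P gives 8>0]
(B,R,Z): not NE [P1→A gives 8>0; P2→P gives 9>0; P3→W gives 6>5]
(B,R,W): not NE [P2→S gives 9>0]
(B,S,X): not NE [P1→A gives 6>3; P2→R gives 6>0; P3→W gives 11>9]
(B,S,Y): not NE [P1→A gives 8>4; P2→P gives 8>2; P3→W gives 11>1]
(B,S,Z): not NE [P1→A gives 9>1; P2→P gives 9>8; P3→W gives 11>2]
(B,S,W): NE

NE set: (A,P,Z), (A,R,W), (B,S,W)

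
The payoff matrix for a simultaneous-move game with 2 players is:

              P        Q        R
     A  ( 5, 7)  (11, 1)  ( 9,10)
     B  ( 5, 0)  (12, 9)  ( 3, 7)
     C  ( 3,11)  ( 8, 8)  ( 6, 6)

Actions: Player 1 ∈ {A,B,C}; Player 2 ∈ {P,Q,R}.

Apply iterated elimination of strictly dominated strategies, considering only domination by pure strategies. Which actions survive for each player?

P1 drop C (A beats it: P:5>3 Q:11>8 R:9>6)
P2 drop P (R beats it: A:10>7 B:7>0)
P1→{A,B} P2→{Q,R}

IESDS → P1:{A,B} P2:{Q,R}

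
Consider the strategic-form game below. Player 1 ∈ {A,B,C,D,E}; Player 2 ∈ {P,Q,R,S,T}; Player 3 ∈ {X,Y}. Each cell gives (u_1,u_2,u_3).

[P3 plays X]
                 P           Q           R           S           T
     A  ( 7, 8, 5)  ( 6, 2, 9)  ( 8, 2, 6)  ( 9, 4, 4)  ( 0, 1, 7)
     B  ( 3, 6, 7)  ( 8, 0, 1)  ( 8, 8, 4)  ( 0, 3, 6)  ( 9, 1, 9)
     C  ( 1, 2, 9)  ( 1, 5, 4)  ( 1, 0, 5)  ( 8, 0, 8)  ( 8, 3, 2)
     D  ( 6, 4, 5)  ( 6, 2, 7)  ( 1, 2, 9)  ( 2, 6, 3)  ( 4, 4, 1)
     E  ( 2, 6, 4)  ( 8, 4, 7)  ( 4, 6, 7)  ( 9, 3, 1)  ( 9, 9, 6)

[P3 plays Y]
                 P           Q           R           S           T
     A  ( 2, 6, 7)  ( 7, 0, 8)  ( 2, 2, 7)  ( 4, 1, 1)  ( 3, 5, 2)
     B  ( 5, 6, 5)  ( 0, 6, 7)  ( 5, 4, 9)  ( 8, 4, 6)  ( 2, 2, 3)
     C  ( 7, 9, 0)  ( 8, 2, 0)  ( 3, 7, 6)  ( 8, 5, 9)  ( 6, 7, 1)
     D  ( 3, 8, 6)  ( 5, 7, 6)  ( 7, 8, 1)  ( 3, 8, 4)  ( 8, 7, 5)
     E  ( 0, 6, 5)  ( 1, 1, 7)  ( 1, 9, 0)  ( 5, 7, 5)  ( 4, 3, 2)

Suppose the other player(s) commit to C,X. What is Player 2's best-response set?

u_2(P vs C,X) = 2
u_2(Q vs C,X) = 5
u_2(R vs C,X) = 0
u_2(S vs C,X) = 0
u_2(T vs C,X) = 3
max payoff 5 at {Q}

argmax u_2 = {Q}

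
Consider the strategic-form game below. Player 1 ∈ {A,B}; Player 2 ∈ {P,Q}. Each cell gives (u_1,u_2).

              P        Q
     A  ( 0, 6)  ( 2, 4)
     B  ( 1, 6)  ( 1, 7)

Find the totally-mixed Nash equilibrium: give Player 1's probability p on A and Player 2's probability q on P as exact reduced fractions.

p=1/3, q=1/2

P1 indiff ⇒ q·0+(1-q)·2 = q·1+(1-q)·1 ⇒ q(-1) = (1-q)(-1) ⇒ q = 1/2
P2 indiff ⇒ p·6+(1-p)·6 = p·4+(1-p)·7 ⇒ p(2) = (1-p)(1) ⇒ p = 1/3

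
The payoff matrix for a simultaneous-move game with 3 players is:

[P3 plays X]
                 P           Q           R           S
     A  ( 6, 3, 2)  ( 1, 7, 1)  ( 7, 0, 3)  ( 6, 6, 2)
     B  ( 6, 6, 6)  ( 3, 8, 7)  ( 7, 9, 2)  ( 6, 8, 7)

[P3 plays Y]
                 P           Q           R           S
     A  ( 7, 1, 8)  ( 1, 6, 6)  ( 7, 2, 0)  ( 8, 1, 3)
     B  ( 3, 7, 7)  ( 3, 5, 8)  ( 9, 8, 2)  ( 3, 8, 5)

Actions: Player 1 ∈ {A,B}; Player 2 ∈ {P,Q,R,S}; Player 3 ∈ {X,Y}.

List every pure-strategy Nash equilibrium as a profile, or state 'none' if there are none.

PSNE = {(B,R,X), (B,R,Y)}

(A,P,X): not NE [P2→Q gives 7>3; P3→Y gives 8>2]
(A,P,Y): not NE [P2→Q gives 6>1]
(A,Q,X): not NE [P1→B gives 3>1; P3→Y gives 6>1]
(A,Q,Y): not NE [P1→B gives 3>1]
(A,R,X): not NE [P2→Q gives 7>0]
(A,R,Y): not NE [P1→B gives 9>7; P2→Q gives 6>2; P3→X gives 3>0]
(A,S,X): not NE [P2→Q gives 7>6; P3→Y gives 3>2]
(A,S,Y): not NE [P2→Q gives 6>1]
(B,P,X): not NE [P2→R gives 9>6; P3→Y gives 7>6]
(B,P,Y): not NE [P1→A gives 7>3; P2→S gives 8>7]
(B,Q,X): not NE [P2→R gives 9>8; P3→Y gives 8>7]
(B,Q,Y): not NE [P2→S gives 8>5]
(B,R,X): NE
(B,R,Y): NE
(B,S,X): not NE [P2→R gives 9>8]
(B,S,Y): not NE [P1→A gives 8>3; P3→X gives 7>5]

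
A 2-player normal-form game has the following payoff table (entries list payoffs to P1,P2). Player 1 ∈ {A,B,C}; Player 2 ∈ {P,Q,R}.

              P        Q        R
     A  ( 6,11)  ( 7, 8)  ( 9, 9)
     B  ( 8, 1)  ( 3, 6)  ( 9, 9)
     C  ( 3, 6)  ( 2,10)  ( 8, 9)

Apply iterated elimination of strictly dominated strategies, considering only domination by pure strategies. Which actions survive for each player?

P1 drop C (A beats it: P:6>3 Q:7>2 R:9>8)
P2 drop Q (R beats it: A:9>8 B:9>6)
P1→{A,B} P2→{P,R}

IESDS → P1:{A,B} P2:{P,R}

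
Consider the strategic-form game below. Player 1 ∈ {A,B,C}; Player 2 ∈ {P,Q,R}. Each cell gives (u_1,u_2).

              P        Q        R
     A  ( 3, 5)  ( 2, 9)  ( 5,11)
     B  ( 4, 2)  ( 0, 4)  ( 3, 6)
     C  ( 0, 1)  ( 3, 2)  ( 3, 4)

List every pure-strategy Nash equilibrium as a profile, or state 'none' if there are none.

Nash profiles: (A,R)

(A,P): not NE [P1→B gives 4>3; P2→R gives 11>5]
(A,Q): not NE [P1→C gives 3>2; P2→R gives 11>9]
(A,R): NE
(B,P): not NE [P2→R gives 6>2]
(B,Q): not NE [P1→C gives 3>0; P2→R gives 6>4]
(B,R): not NE [P1→A gives 5>3]
(C,P): not NE [P1→B gives 4>0; P2→R gives 4>1]
(C,Q): not NE [P2→R gives 4>2]
(C,R): not NE [P1→A gives 5>3]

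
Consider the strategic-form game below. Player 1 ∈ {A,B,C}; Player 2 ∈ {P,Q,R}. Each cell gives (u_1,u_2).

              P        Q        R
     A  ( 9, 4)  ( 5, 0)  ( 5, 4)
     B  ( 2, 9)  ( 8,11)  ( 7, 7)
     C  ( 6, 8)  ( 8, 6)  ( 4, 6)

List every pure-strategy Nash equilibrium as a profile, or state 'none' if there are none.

PSNE = {(A,P), (B,Q)}

(A,P): NE
(A,Q): not NE [P1→C gives 8>5; P2→R gives 4>0]
(A,R): not NE [P1→B gives 7>5]
(B,P): not NE [P1→A gives 9>2; P2→Q gives 11>9]
(B,Q): NE
(B,R): not NE [P2→Q gives 11>7]
(C,P): not NE [P1→A gives 9>6]
(C,Q): not NE [P2→P gives 8>6]
(C,R): not NE [P1→B gives 7>4; P2→P gives 8>6]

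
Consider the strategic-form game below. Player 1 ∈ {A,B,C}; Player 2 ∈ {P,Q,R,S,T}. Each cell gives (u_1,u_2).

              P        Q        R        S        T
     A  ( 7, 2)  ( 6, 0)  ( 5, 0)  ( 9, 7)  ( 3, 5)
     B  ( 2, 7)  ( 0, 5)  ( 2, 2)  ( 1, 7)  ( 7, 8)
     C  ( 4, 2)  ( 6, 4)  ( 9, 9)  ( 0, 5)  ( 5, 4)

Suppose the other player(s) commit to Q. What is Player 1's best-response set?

u_1(A vs Q) = 6
u_1(B vs Q) = 0
u_1(C vs Q) = 6
max payoff 6 at {A,C}

argmax u_1 = {A,C}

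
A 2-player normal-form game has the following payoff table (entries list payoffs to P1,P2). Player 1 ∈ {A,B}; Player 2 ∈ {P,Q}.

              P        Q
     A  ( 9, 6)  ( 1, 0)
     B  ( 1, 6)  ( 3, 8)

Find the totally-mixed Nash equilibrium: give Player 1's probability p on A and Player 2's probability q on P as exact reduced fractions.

p=1/4, q=1/5

P1 indiff ⇒ q·9+(1-q)·1 = q·1+(1-q)·3 ⇒ q(8) = (1-q)(2) ⇒ q = 1/5
P2 indiff ⇒ p·6+(1-p)·6 = p·0+(1-p)·8 ⇒ p(6) = (1-p)(2) ⇒ p = 1/4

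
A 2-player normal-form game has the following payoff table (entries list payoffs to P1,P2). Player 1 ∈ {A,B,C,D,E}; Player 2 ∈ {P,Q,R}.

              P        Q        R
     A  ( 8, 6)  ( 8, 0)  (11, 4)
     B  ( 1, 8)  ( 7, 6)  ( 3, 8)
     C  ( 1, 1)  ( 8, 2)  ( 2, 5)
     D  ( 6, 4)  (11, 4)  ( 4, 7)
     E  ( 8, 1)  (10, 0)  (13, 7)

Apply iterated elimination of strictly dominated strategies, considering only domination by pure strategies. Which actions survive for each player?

P1 drop B (A beats it: P:8>1 Q:8>7 R:11>3)
P1 drop C (D beats it: P:6>1 Q:11>8 R:4>2)
P2 drop Q (R beats it: A:4>0 D:7>4 E:7>0)
P1 drop D (A beats it: P:8>6 R:11>4)
P1→{A,E} P2→{P,R}

IESDS → P1:{A,E} P2:{P,R}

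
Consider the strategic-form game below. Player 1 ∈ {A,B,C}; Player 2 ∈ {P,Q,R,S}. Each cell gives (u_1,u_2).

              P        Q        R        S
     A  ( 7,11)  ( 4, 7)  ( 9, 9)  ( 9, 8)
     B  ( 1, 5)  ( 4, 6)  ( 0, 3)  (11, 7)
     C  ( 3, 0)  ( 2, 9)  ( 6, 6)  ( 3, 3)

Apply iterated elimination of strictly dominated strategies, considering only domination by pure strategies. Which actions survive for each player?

P1 drop C (A beats it: P:7>3 Q:4>2 R:9>6 S:9>3)
P2 drop Q (S beats it: A:8>7 B:7>6)
P2 drop R (P beats it: A:11>9 B:5>3)
P1→{A,B} P2→{P,S}

Survivors P1:{A,B} P2:{P,S}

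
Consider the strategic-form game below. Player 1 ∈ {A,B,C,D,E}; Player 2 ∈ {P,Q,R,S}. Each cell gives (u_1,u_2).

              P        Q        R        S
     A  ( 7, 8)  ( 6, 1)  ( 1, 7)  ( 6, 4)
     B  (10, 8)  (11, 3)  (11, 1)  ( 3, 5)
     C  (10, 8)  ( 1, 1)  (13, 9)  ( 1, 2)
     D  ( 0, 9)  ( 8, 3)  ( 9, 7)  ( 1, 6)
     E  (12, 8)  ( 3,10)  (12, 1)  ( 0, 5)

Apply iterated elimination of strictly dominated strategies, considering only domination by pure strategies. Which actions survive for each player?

Remaining: P1:{B,C,E} P2:{P,Q,R}

P1 drop D (B beats it: P:10>0 Q:11>8 R:11>9 S:3>1)
P2 drop S (P beats it: A:8>4 B:8>5 C:8>2 E:8>5)
P1 drop A (B beats it: P:10>7 Q:11>6 R:11>1)
P1→{B,C,E} P2→{P,Q,R}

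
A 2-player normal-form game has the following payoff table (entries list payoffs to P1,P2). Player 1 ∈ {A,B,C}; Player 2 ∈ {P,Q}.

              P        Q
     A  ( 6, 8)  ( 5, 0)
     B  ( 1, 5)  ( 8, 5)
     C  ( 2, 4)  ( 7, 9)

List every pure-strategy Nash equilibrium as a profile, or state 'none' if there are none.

PSNE = {(A,P), (B,Q)}

(A,P): NE
(A,Q): not NE [P1→B gives 8>5; P2→P gives 8>0]
(B,P): not NE [P1→A gives 6>1]
(B,Q): NE
(C,P): not NE [P1→A gives 6>2; P2→Q gives 9>4]
(C,Q): not NE [P1→B gives 8>7]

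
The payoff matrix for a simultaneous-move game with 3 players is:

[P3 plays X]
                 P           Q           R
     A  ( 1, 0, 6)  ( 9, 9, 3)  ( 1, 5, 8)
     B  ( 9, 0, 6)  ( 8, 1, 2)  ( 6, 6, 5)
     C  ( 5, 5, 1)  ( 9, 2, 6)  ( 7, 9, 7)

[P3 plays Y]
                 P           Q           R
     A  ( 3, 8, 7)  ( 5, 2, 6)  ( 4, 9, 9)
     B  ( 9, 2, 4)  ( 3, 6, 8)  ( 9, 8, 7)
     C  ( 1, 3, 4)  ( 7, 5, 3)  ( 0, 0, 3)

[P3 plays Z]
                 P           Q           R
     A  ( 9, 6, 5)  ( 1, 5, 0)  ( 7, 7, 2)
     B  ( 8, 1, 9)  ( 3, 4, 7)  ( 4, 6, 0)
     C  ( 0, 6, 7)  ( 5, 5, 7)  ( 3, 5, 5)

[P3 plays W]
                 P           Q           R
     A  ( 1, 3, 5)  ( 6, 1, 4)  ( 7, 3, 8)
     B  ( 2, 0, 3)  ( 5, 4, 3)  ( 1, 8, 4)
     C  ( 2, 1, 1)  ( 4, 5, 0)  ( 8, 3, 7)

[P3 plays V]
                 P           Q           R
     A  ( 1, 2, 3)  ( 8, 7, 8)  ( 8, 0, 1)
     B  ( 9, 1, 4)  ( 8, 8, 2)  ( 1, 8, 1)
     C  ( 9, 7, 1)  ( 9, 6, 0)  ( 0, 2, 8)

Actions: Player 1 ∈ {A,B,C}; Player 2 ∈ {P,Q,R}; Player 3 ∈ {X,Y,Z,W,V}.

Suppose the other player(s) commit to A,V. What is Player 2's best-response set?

u_2(P vs A,V) = 2
u_2(Q vs A,V) = 7
u_2(R vs A,V) = 0
max payoff 7 at {Q}

argmax u_2 = {Q}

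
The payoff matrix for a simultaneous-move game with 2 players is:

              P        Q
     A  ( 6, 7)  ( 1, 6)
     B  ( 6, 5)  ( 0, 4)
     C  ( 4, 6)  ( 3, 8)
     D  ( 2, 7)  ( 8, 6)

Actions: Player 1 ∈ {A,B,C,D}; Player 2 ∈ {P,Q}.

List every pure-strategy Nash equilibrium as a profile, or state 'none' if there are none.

(A,P): NE
(A,Q): not NE [P1→D gives 8>1; P2→P gives 7>6]
(B,P): NE
(B,Q): not NE [P1→D gives 8>0; P2→P gives 5>4]
(C,P): not NE [P1→B gives 6>4; P2→Q gives 8>6]
(C,Q): not NE [P1→D gives 8>3]
(D,P): not NE [P1→B gives 6>2]
(D,Q): not NE [P2→P gives 7>6]

PSNE = {(A,P), (B,P)}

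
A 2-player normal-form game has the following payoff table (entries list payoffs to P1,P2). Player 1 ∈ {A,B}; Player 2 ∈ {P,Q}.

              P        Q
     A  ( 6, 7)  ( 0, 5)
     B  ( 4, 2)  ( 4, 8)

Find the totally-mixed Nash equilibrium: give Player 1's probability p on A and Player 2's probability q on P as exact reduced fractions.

P1 indiff ⇒ q·6+(1-q)·0 = q·4+(1-q)·4 ⇒ q(2) = (1-q)(4) ⇒ q = 2/3
P2 indiff ⇒ p·7+(1-p)·2 = p·5+(1-p)·8 ⇒ p(2) = (1-p)(6) ⇒ p = 3/4

(p,q) = (3/4, 2/3)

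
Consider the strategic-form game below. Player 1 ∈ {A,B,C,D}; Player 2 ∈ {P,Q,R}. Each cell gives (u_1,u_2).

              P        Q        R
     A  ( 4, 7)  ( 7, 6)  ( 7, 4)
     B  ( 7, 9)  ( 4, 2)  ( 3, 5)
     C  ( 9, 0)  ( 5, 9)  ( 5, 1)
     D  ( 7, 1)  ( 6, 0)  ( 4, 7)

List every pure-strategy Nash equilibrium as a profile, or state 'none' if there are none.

Equilibria: none

(A,P): not NE [P1→C gives 9>4]
(A,Q): not NE [P2→P gives 7>6]
(A,R): not NE [P2→P gives 7>4]
(B,P): not NE [P1→C gives 9>7]
(B,Q): not NE [P1→A gives 7>4; P2→P gives 9>2]
(B,R): not NE [P1→A gives 7>3; P2→P gives 9>5]
(C,P): not NE [P2→Q gives 9>0]
(C,Q): not NE [P1→A gives 7>5]
(C,R): not NE [P1→A gives 7>5; P2→Q gives 9>1]
(D,P): not NE [P1→C gives 9>7; P2→R gives 7>1]
(D,Q): not NE [P1→A gives 7>6; P2→R gives 7>0]
(D,R): not NE [P1→A gives 7>4]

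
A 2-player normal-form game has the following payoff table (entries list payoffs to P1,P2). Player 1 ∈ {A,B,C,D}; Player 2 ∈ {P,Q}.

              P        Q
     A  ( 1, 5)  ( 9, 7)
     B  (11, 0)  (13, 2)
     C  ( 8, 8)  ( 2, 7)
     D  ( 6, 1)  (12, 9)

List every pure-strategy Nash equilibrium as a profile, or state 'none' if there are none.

(A,P): not NE [P1→B gives 11>1; P2→Q gives 7>5]
(A,Q): not NE [P1→B gives 13>9]
(B,P): not NE [P2→Q gives 2>0]
(B,Q): NE
(C,P): not NE [P1→B gives 11>8]
(C,Q): not NE [P1→B gives 13>2; P2→P gives 8>7]
(D,P): not NE [P1→B gives 11>6; P2→Q gives 9>1]
(D,Q): not NE [P1→B gives 13>12]

PSNE = {(B,Q)}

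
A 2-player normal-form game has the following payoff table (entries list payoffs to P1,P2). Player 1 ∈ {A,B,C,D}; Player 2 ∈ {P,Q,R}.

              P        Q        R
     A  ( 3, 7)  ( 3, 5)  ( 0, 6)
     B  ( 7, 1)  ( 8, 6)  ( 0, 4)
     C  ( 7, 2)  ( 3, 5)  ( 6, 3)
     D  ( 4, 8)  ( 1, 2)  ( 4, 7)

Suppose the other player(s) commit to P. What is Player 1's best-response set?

u_1(A vs P) = 3
u_1(B vs P) = 7
u_1(C vs P) = 7
u_1(D vs P) = 4
max payoff 7 at {B,C}

P1 best: {B,C}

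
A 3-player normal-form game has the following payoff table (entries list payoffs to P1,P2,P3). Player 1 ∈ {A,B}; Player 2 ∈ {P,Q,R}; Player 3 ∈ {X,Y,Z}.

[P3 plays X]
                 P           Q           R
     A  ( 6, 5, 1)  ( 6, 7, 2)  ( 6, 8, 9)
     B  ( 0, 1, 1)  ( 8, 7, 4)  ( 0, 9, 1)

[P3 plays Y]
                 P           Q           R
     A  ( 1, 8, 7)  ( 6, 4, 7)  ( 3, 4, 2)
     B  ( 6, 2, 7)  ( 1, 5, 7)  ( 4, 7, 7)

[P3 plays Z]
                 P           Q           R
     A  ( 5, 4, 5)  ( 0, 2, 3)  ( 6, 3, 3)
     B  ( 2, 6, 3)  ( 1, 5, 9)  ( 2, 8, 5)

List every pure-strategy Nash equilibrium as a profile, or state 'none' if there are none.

PSNE = {(A,R,X), (B,R,Y)}

(A,P,X): not NE [P2→R gives 8>5; P3→Y gives 7>1]
(A,P,Y): not NE [P1→B gives 6>1]
(A,P,Z): not NE [P3→Y gives 7>5]
(A,Q,X): not NE [P1→B gives 8>6; P2→R gives 8>7; P3→Y gives 7>2]
(A,Q,Y): not NE [P2→P gives 8>4]
(A,Q,Z): not NE [P1→B gives 1>0; P2→P gives 4>2; P3→Y gives 7>3]
(A,R,X): NE
(A,R,Y): not NE [P1→B gives 4>3; P2→P gives 8>4; P3→X gives 9>2]
(A,R,Z): not NE [P2→P gives 4>3; P3→X gives 9>3]
(B,P,X): not NE [P1→A gives 6>0; P2→R gives 9>1; P3→Y gives 7>1]
(B,P,Y): not NE [P2→R gives 7>2]
(B,P,Z): not NE [P1→A gives 5>2; P2→R gives 8>6; P3→Y gives 7>3]
(B,Q,X): not NE [P2→R gives 9>7; P3→Z gives 9>4]
(B,Q,Y): not NE [P1→A gives 6>1; P2→R gives 7>5; P3→Z gives 9>7]
(B,Q,Z): not NE [P2→R gives 8>5]
(B,R,X): not NE [P1→A gives 6>0; P3→Y gives 7>1]
(B,R,Y): NE
(B,R,Z): not NE [P1→A gives 6>2; P3→Y gives 7>5]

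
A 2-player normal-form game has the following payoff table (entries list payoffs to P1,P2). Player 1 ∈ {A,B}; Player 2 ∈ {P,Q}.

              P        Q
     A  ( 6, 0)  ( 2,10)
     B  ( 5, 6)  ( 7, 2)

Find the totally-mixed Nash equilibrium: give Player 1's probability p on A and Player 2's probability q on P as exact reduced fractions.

p=2/7, q=5/6

P1 indiff ⇒ q·6+(1-q)·2 = q·5+(1-q)·7 ⇒ q(1) = (1-q)(5) ⇒ q = 5/6
P2 indiff ⇒ p·0+(1-p)·6 = p·10+(1-p)·2 ⇒ p(-10) = (1-p)(-4) ⇒ p = 2/7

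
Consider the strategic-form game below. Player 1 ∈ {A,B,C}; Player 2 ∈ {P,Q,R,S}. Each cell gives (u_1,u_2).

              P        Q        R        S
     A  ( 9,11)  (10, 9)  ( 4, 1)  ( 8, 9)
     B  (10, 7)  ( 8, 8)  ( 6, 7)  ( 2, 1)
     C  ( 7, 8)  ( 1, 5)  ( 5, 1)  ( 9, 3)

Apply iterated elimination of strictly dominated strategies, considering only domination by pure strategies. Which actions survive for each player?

P2 drop R (Q beats it: A:9>1 B:8>7 C:5>1)
P2 drop S (P beats it: A:11>9 B:7>1 C:8>3)
P1 drop C (A beats it: P:9>7 Q:10>1)
P1→{A,B} P2→{P,Q}

Remaining: P1:{A,B} P2:{P,Q}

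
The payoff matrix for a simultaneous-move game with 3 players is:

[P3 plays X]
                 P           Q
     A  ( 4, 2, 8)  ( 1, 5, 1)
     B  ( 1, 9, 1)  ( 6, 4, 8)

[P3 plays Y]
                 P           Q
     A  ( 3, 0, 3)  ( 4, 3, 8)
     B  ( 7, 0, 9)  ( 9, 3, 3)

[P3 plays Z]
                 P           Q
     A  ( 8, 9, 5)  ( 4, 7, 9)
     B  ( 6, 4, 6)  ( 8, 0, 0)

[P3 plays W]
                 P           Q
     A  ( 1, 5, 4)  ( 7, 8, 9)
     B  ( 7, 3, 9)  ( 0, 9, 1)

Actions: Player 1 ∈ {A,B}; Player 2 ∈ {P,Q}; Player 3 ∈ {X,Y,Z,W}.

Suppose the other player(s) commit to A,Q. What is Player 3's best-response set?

argmax u_3 = {Z,W}

u_3(X vs A,Q) = 1
u_3(Y vs A,Q) = 8
u_3(Z vs A,Q) = 9
u_3(W vs A,Q) = 9
max payoff 9 at {Z,W}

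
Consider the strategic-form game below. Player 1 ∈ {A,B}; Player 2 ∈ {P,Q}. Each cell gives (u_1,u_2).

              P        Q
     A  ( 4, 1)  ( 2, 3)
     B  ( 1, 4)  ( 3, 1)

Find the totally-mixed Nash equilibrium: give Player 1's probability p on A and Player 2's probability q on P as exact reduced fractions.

(p,q) = (3/5, 1/4)

P1 indiff ⇒ q·4+(1-q)·2 = q·1+(1-q)·3 ⇒ q(3) = (1-q)(1) ⇒ q = 1/4
P2 indiff ⇒ p·1+(1-p)·4 = p·3+(1-p)·1 ⇒ p(-2) = (1-p)(-3) ⇒ p = 3/5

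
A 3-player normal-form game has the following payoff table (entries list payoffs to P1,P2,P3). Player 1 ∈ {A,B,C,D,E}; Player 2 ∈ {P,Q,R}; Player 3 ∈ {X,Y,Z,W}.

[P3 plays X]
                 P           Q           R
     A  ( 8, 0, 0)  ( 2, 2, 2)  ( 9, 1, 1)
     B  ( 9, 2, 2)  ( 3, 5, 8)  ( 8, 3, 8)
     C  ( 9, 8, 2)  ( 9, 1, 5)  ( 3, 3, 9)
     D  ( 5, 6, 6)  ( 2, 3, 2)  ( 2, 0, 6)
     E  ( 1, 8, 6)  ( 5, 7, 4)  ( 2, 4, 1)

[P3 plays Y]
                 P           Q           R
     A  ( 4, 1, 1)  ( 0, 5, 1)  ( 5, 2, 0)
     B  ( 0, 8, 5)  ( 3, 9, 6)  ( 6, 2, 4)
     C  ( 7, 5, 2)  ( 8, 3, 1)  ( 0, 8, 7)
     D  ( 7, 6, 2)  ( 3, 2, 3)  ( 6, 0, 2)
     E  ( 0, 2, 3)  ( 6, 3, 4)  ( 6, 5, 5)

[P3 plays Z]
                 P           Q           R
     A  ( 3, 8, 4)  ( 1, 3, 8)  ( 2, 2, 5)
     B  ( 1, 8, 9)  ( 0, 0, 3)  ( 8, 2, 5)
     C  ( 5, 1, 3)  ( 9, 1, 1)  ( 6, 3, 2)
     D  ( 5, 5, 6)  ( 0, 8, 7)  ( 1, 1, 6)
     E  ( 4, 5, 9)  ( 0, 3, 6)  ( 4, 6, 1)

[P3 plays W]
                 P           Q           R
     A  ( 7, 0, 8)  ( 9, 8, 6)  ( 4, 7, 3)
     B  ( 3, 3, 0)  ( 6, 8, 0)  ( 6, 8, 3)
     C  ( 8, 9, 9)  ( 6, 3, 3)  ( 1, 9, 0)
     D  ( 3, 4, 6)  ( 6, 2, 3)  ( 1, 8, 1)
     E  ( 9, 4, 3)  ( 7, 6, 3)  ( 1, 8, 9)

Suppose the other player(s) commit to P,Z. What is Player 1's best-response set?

argmax u_1 = {C,D}

u_1(A vs P,Z) = 3
u_1(B vs P,Z) = 1
u_1(C vs P,Z) = 5
u_1(D vs P,Z) = 5
u_1(E vs P,Z) = 4
max payoff 5 at {C,D}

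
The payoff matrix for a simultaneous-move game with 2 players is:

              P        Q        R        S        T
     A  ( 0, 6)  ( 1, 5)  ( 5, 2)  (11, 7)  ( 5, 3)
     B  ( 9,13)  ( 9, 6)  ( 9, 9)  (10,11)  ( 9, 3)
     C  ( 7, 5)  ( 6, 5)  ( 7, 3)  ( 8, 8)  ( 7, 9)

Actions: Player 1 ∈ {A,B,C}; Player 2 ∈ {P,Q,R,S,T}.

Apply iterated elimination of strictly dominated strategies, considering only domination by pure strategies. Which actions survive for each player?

P1 drop C (B beats it: P:9>7 Q:9>6 R:9>7 S:10>8 T:9>7)
P2 drop Q (P beats it: A:6>5 B:13>6)
P2 drop R (P beats it: A:6>2 B:13>9)
P2 drop T (P beats it: A:6>3 B:13>3)
P1→{A,B} P2→{P,S}

IESDS → P1:{A,B} P2:{P,S}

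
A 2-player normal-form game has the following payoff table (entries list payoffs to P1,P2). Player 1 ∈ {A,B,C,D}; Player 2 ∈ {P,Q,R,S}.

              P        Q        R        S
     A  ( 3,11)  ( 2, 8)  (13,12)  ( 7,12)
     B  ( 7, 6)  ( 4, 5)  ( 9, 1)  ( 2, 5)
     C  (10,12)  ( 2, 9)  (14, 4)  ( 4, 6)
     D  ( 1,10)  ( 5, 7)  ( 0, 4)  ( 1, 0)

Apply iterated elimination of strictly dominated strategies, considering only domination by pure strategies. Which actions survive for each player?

P2 drop Q (P beats it: A:11>8 B:6>5 C:12>9 D:10>7)
P1 drop B (C beats it: P:10>7 R:14>9 S:4>2)
P1 drop D (A beats it: P:3>1 R:13>0 S:7>1)
P1→{A,C} P2→{P,R,S}

IESDS → P1:{A,C} P2:{P,R,S}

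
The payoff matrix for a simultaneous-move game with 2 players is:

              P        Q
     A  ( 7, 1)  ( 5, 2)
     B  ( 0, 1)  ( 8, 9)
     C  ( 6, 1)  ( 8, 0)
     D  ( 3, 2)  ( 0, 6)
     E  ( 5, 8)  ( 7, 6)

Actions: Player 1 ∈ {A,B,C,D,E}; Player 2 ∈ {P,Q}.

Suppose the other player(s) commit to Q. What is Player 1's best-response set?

argmax u_1 = {B,C}

u_1(A vs Q) = 5
u_1(B vs Q) = 8
u_1(C vs Q) = 8
u_1(D vs Q) = 0
u_1(E vs Q) = 7
max payoff 8 at {B,C}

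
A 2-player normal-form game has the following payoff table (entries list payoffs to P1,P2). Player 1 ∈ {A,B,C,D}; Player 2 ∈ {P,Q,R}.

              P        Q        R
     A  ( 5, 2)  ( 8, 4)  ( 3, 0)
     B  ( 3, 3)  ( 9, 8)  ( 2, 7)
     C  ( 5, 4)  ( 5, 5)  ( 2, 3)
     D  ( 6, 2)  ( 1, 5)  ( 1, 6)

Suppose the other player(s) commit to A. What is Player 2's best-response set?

u_2(P vs A) = 2
u_2(Q vs A) = 4
u_2(R vs A) = 0
max payoff 4 at {Q}

BR_2 = {Q}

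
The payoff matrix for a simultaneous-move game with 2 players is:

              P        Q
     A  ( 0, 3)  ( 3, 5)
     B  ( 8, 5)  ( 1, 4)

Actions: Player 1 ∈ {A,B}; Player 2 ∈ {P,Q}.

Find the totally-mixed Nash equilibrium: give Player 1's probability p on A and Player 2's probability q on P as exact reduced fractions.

p=1/3, q=1/5

P1 indiff ⇒ q·0+(1-q)·3 = q·8+(1-q)·1 ⇒ q(-8) = (1-q)(-2) ⇒ q = 1/5
P2 indiff ⇒ p·3+(1-p)·5 = p·5+(1-p)·4 ⇒ p(-2) = (1-p)(-1) ⇒ p = 1/3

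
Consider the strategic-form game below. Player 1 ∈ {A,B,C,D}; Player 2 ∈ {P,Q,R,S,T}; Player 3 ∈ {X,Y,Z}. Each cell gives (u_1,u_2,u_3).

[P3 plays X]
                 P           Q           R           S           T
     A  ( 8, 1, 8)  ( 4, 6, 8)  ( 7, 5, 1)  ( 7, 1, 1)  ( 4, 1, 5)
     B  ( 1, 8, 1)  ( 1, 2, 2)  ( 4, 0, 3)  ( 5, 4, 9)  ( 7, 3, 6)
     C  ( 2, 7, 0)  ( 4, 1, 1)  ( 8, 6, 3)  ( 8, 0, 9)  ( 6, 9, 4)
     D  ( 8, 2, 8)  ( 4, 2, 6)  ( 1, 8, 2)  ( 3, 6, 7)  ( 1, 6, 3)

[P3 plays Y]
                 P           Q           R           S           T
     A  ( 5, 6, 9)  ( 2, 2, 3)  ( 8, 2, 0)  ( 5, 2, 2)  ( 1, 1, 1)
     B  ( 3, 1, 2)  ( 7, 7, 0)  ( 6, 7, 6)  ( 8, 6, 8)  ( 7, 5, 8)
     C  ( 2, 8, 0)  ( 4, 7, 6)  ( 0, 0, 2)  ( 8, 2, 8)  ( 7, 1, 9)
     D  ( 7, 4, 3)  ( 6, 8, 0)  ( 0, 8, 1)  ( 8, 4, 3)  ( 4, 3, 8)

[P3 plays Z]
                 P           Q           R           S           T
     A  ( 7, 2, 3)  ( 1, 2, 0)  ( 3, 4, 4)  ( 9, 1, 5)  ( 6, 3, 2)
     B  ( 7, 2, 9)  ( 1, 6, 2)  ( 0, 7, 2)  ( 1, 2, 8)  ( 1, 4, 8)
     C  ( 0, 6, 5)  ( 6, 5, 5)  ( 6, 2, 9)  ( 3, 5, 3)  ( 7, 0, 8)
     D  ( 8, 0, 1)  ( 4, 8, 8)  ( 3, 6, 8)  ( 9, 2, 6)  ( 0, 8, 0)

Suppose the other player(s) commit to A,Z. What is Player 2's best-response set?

BR_2 = {R}

u_2(P vs A,Z) = 2
u_2(Q vs A,Z) = 2
u_2(R vs A,Z) = 4
u_2(S vs A,Z) = 1
u_2(T vs A,Z) = 3
max payoff 4 at {R}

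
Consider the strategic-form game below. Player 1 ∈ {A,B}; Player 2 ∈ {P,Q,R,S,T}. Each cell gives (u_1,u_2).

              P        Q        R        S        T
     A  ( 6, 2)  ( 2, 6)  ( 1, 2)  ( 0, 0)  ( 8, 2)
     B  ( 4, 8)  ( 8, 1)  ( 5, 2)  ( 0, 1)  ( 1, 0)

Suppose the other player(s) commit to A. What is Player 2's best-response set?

u_2(P vs A) = 2
u_2(Q vs A) = 6
u_2(R vs A) = 2
u_2(S vs A) = 0
u_2(T vs A) = 2
max payoff 6 at {Q}

P2 best: {Q}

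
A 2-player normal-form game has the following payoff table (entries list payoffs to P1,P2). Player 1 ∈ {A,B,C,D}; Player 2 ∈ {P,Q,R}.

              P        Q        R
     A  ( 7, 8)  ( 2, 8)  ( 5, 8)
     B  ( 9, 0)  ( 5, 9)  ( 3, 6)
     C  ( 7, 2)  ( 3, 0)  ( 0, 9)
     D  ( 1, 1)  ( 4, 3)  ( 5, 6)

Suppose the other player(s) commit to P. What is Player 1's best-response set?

P1 best: {B}

u_1(A vs P) = 7
u_1(B vs P) = 9
u_1(C vs P) = 7
u_1(D vs P) = 1
max payoff 9 at {B}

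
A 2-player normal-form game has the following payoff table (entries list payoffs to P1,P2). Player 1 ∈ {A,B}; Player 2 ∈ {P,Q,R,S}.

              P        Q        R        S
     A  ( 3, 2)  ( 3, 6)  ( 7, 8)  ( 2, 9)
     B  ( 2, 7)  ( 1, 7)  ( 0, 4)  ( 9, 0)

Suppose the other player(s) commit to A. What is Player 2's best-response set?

argmax u_2 = {S}

u_2(P vs A) = 2
u_2(Q vs A) = 6
u_2(R vs A) = 8
u_2(S vs A) = 9
max payoff 9 at {S}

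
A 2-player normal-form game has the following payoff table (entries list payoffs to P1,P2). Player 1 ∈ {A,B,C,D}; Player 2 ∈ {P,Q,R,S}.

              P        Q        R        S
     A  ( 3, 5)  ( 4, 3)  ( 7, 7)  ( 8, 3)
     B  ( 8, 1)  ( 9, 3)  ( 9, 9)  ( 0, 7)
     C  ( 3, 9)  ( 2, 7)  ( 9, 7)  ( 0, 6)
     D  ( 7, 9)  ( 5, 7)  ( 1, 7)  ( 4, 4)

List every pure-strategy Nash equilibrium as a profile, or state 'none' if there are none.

(A,P): not NE [P1→B gives 8>3; P2→R gives 7>5]
(A,Q): not NE [P1→B gives 9>4; P2→R gives 7>3]
(A,R): not NE [P1→C gives 9>7]
(A,S): not NE [P2→R gives 7>3]
(B,P): not NE [P2→R gives 9>1]
(B,Q): not NE [P2→R gives 9>3]
(B,R): NE
(B,S): not NE [P1→A gives 8>0; P2→R gives 9>7]
(C,P): not NE [P1→B gives 8>3]
(C,Q): not NE [P1→B gives 9>2; P2→P gives 9>7]
(C,R): not NE [P2→P gives 9>7]
(C,S): not NE [P1→A gives 8>0; P2→P gives 9>6]
(D,P): not NE [P1→B gives 8>7]
(D,Q): not NE [P1→B gives 9>5; P2→P gives 9>7]
(D,R): not NE [P1→C gives 9>1; P2→P gives 9>7]
(D,S): not NE [P1→A gives 8>4; P2→P gives 9>4]

PSNE = {(B,R)}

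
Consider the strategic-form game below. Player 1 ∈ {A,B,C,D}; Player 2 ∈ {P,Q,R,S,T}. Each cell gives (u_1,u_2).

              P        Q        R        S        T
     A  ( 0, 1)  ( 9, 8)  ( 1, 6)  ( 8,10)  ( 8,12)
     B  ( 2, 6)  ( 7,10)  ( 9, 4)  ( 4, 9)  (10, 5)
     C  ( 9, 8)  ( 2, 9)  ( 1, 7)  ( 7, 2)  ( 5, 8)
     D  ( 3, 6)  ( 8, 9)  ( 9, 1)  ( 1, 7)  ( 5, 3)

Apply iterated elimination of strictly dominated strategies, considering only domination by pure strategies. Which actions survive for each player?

IESDS → P1:{A,B} P2:{Q,S,T}

P2 drop P (Q beats it: A:8>1 B:10>6 C:9>8 D:9>6)
P2 drop R (Q beats it: A:8>6 B:10>4 C:9>7 D:9>1)
P1 drop C (A beats it: Q:9>2 S:8>7 T:8>5)
P1 drop D (A beats it: Q:9>8 S:8>1 T:8>5)
P1→{A,B} P2→{Q,S,T}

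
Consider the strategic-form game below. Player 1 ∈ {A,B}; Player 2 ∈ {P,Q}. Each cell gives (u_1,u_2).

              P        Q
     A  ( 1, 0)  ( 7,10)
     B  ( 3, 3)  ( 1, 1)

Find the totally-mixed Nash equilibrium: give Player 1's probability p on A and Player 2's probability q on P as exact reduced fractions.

p=1/6, q=3/4

P1 indiff ⇒ q·1+(1-q)·7 = q·3+(1-q)·1 ⇒ q(-2) = (1-q)(-6) ⇒ q = 3/4
P2 indiff ⇒ p·0+(1-p)·3 = p·10+(1-p)·1 ⇒ p(-10) = (1-p)(-2) ⇒ p = 1/6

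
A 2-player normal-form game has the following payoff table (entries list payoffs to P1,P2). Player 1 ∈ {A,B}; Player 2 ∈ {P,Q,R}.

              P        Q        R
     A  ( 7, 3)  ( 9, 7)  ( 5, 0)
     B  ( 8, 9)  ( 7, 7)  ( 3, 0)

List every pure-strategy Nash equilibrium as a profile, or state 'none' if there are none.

PSNE = {(A,Q), (B,P)}

(A,P): not NE [P1→B gives 8>7; P2→Q gives 7>3]
(A,Q): NE
(A,R): not NE [P2→Q gives 7>0]
(B,P): NE
(B,Q): not NE [P1→A gives 9>7; P2→P gives 9>7]
(B,R): not NE [P1→A gives 5>3; P2→P gives 9>0]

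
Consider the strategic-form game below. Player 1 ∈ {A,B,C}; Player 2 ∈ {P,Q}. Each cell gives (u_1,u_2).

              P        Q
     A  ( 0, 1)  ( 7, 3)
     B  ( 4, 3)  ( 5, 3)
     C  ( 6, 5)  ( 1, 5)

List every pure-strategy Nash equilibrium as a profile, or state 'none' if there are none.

PSNE = {(A,Q), (C,P)}

(A,P): not NE [P1→C gives 6>0; P2→Q gives 3>1]
(A,Q): NE
(B,P): not NE [P1→C gives 6>4]
(B,Q): not NE [P1→A gives 7>5]
(C,P): NE
(C,Q): not NE [P1→A gives 7>1]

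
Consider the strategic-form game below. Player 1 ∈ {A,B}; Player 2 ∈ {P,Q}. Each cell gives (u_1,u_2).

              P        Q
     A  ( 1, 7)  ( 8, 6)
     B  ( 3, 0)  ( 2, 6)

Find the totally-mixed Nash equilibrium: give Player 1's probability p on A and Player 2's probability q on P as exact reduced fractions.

(p,q) = (6/7, 3/4)

P1 indiff ⇒ q·1+(1-q)·8 = q·3+(1-q)·2 ⇒ q(-2) = (1-q)(-6) ⇒ q = 3/4
P2 indiff ⇒ p·7+(1-p)·0 = p·6+(1-p)·6 ⇒ p(1) = (1-p)(6) ⇒ p = 6/7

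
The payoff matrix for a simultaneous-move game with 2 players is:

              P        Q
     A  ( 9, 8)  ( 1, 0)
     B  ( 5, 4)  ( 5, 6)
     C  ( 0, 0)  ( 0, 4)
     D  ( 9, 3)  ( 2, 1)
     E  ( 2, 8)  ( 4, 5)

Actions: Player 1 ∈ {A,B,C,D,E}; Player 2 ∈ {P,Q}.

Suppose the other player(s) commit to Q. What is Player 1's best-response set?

BR_1 = {B}

u_1(A vs Q) = 1
u_1(B vs Q) = 5
u_1(C vs Q) = 0
u_1(D vs Q) = 2
u_1(E vs Q) = 4
max payoff 5 at {B}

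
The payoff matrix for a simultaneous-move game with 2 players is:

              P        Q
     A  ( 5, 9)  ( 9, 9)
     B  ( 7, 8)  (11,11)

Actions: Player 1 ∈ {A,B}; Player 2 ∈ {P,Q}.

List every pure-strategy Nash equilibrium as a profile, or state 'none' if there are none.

NE set: (B,Q)

(A,P): not NE [P1→B gives 7>5]
(A,Q): not NE [P1→B gives 11>9]
(B,P): not NE [P2→Q gives 11>8]
(B,Q): NE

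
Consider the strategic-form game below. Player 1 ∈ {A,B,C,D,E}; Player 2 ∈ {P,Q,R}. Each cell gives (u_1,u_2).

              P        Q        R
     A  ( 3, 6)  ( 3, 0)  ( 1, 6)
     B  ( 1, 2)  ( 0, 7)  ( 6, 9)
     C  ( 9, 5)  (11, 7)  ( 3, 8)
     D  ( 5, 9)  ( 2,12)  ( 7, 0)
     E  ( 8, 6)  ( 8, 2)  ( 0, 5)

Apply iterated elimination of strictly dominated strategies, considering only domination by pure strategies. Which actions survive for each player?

P1 drop A (C beats it: P:9>3 Q:11>3 R:3>1)
P1 drop B (D beats it: P:5>1 Q:2>0 R:7>6)
P1 drop E (C beats it: P:9>8 Q:11>8 R:3>0)
P2 drop P (Q beats it: C:7>5 D:12>9)
P1→{C,D} P2→{Q,R}

IESDS → P1:{C,D} P2:{Q,R}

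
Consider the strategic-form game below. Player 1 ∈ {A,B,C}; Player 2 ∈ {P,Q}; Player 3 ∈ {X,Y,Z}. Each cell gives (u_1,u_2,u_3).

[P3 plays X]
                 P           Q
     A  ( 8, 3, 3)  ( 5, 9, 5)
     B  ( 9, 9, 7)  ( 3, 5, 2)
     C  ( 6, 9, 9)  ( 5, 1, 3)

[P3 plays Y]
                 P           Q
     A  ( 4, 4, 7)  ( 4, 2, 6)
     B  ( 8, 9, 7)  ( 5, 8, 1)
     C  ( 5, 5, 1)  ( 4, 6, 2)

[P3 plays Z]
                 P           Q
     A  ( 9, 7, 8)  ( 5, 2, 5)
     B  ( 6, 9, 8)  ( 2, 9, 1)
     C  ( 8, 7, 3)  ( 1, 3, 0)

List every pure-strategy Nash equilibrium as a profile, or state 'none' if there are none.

NE set: (A,P,Z)

(A,P,X): not NE [P1→B gives 9>8; P2→Q gives 9>3; P3→Z gives 8>3]
(A,P,Y): not NE [P1→B gives 8>4; P3→Z gives 8>7]
(A,P,Z): NE
(A,Q,X): not NE [P3→Y gives 6>5]
(A,Q,Y): not NE [P1→B gives 5>4; P2→P gives 4>2]
(A,Q,Z): not NE [P2→P gives 7>2; P3→Y gives 6>5]
(B,P,X): not NE [P3→Z gives 8>7]
(B,P,Y): not NE [P3→Z gives 8>7]
(B,P,Z): not NE [P1→A gives 9>6]
(B,Q,X): not NE [P1→C gives 5>3; P2→P gives 9>5]
(B,Q,Y): not NE [P2→P gives 9>8; P3→X gives 2>1]
(B,Q,Z): not NE [P1→A gives 5>2; P3→X gives 2>1]
(C,P,X): not NE [P1→B gives 9>6]
(C,P,Y): not NE [P1→B gives 8>5; P2→Q gives 6>5; P3→X gives 9>1]
(C,P,Z): not NE [P1→A gives 9>8; P3→X gives 9>3]
(C,Q,X): not NE [P2→P gives 9>1]
(C,Q,Y): not NE [P1→B gives 5>4; P3→X gives 3>2]
(C,Q,Z): not NE [P1→A gives 5>1; P2→P gives 7>3; P3→X gives 3>0]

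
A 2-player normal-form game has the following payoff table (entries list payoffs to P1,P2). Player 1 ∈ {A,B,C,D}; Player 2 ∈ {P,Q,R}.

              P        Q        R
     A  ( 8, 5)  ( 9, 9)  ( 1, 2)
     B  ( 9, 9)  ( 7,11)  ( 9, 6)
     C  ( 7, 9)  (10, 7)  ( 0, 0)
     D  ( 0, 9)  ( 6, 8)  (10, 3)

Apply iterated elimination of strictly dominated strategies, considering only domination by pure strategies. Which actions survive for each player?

Survivors P1:{A,B,C} P2:{P,Q}

P2 drop R (P beats it: A:5>2 B:9>6 C:9>0 D:9>3)
P1 drop D (A beats it: P:8>0 Q:9>6)
P1→{A,B,C} P2→{P,Q}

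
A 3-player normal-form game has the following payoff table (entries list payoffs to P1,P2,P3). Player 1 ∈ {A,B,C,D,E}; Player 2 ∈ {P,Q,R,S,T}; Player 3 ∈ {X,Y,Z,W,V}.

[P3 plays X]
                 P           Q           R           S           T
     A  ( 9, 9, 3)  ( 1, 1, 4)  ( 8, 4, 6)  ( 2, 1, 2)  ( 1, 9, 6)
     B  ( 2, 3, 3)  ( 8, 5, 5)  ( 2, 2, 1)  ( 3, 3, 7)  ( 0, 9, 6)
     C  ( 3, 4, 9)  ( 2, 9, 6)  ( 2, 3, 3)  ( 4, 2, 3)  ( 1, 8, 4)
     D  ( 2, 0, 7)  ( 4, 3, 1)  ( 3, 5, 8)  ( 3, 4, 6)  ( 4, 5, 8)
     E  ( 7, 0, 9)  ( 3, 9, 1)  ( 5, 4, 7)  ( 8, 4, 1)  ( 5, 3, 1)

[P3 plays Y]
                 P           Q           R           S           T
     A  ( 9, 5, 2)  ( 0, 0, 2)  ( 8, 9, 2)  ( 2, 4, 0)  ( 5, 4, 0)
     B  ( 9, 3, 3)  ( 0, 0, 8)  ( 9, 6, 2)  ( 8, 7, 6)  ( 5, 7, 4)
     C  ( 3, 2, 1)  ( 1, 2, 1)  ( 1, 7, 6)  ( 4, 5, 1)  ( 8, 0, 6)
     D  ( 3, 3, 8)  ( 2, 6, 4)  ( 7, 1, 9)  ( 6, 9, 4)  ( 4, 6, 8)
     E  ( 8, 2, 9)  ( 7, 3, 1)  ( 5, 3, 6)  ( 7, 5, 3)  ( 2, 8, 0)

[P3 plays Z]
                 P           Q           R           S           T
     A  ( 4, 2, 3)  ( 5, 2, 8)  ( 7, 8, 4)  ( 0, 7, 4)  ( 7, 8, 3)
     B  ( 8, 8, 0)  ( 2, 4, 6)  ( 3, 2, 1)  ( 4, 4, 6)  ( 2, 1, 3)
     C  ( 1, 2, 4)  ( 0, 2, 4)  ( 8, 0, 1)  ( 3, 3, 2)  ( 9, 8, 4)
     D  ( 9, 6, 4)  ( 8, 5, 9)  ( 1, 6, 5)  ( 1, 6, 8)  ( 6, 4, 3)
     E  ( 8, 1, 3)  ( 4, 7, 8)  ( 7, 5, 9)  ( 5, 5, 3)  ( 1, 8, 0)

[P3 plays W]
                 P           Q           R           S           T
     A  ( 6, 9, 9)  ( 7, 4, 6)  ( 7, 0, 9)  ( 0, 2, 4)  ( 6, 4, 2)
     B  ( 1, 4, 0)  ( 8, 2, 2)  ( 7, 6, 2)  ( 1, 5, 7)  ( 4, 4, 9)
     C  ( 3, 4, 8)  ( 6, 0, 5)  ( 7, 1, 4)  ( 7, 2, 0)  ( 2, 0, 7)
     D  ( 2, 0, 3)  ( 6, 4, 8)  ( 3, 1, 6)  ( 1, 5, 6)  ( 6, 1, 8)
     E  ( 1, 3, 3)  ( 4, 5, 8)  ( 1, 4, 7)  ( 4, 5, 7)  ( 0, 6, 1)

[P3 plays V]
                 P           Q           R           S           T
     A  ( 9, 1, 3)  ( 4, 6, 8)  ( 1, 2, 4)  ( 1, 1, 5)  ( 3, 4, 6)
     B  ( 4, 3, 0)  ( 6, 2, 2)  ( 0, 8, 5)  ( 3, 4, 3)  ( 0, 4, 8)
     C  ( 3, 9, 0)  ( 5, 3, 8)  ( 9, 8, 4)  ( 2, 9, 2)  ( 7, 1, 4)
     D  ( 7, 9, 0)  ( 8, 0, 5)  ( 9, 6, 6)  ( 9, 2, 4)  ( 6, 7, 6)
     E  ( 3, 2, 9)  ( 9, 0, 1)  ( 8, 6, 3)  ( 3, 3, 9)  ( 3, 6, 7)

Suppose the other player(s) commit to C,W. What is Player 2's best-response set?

u_2(P vs C,W) = 4
u_2(Q vs C,W) = 0
u_2(R vs C,W) = 1
u_2(S vs C,W) = 2
u_2(T vs C,W) = 0
max payoff 4 at {P}

P2 best: {P}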